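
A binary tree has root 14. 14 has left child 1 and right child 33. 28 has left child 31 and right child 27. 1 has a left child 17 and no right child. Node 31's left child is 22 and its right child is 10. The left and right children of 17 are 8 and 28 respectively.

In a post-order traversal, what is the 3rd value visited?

Post-order visits the left subtree, then the right subtree, then the node.
At 14: go left to 1.
  At 1: go left to 17.
    At 17: go left to 8.
      8 is a leaf — visit 8.
    At 17: go right to 28.
      At 28: go left to 31.
        At 31: go left to 22.
          22 is a leaf — visit 22.
        At 31: go right to 10.
          10 is a leaf — visit 10.
        Visit 31.
      At 28: go right to 27.
        27 is a leaf — visit 27.
      Visit 28.
    Visit 17.
  At 1: no right child.
  Visit 1.
At 14: go right to 33.
  33 is a leaf — visit 33.
Visit 14.
Full post-order sequence: 8, 22, 10, 31, 27, 28, 17, 1, 33, 14.

10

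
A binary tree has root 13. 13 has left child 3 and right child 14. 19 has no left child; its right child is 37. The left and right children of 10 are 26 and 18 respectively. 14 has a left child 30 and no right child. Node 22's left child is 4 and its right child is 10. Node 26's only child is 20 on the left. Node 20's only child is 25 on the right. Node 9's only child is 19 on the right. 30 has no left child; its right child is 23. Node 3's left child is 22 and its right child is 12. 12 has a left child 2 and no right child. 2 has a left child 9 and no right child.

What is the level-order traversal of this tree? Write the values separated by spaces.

Level-order visits nodes level by level from the root, left to right within each level.
Level 0: 13
Level 1: 3, 14
Level 2: 22, 12, 30
Level 3: 4, 10, 2, 23
Level 4: 26, 18, 9
Level 5: 20, 19
Level 6: 25, 37

13 3 14 22 12 30 4 10 2 23 26 18 9 20 19 25 37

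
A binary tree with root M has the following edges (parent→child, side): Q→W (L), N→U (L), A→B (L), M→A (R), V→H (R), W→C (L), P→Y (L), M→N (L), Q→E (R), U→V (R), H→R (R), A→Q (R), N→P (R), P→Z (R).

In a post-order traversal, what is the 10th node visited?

Post-order visits the left subtree, then the right subtree, then the node.
At M: go left to N.
  At N: go left to U.
    At U: no left child.
    At U: go right to V.
      At V: no left child.
      At V: go right to H.
        At H: no left child.
        At H: go right to R.
          R is a leaf — visit R.
        Visit H.
      Visit V.
    Visit U.
  At N: go right to P.
    At P: go left to Y.
      Y is a leaf — visit Y.
    At P: go right to Z.
      Z is a leaf — visit Z.
    Visit P.
  Visit N.
At M: go right to A.
  At A: go left to B.
    B is a leaf — visit B.
  At A: go right to Q.
    At Q: go left to W.
      At W: go left to C.
        C is a leaf — visit C.
      At W: no right child.
      Visit W.
    At Q: go right to E.
      E is a leaf — visit E.
    Visit Q.
  Visit A.
Visit M.
Full post-order sequence: R, H, V, U, Y, Z, P, N, B, C, W, E, Q, A, M.

C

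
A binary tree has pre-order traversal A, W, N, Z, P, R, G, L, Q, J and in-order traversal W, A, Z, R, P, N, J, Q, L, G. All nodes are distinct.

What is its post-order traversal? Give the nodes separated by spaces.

W R P Z J Q L G N A

The first element of pre-order is the root; it splits in-order into left and right subtrees.
Root A: left subtree has 1 node {W}, right has 8 {Z, R, P, N, J, Q, L, G}.
  Root N: left subtree has 3 nodes {Z, R, P}, right has 4 {J, Q, L, G}.
    Root Z: left subtree has 0 nodes { }, right has 2 {R, P}.
      Root P: left subtree has 1 node {R}, right has 0 { }.
    Root G: left subtree has 3 nodes {J, Q, L}, right has 0 { }.
      Root L: left subtree has 2 nodes {J, Q}, right has 0 { }.
        Root Q: left subtree has 1 node {J}, right has 0 { }.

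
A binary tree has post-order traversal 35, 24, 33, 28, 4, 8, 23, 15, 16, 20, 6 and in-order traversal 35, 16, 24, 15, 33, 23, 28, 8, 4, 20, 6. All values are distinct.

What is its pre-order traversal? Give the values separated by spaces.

6 20 16 35 15 24 23 33 8 28 4

The last element of post-order is the root; it splits in-order into left and right subtrees.
Root 6: left subtree has 10 nodes {35, 16, 24, 15, 33, 23, 28, 8, 4, 20}, right has 0 { }.
  Root 20: left subtree has 9 nodes {35, 16, 24, 15, 33, 23, 28, 8, 4}, right has 0 { }.
    Root 16: left subtree has 1 node {35}, right has 7 {24, 15, 33, 23, 28, 8, 4}.
      Root 15: left subtree has 1 node {24}, right has 5 {33, 23, 28, 8, 4}.
        Root 23: left subtree has 1 node {33}, right has 3 {28, 8, 4}.
          Root 8: left subtree has 1 node {28}, right has 1 {4}.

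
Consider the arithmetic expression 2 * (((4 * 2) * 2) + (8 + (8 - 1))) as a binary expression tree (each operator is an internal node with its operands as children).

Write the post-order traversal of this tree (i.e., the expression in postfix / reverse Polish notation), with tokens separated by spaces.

2 4 2 * 2 * 8 8 1 - + + *

Post-order on an expression tree gives postfix notation: for each operator, emit left operand, right operand, then the operator.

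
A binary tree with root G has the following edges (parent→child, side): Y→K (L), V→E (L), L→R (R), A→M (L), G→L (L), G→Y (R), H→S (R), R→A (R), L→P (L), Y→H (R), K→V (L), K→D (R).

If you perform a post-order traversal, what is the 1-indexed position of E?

Post-order visits the left subtree, then the right subtree, then the node.
At G: go left to L.
  At L: go left to P.
    P is a leaf — visit P.
  At L: go right to R.
    At R: no left child.
    At R: go right to A.
      At A: go left to M.
        M is a leaf — visit M.
      At A: no right child.
      Visit A.
    Visit R.
  Visit L.
At G: go right to Y.
  At Y: go left to K.
    At K: go left to V.
      At V: go left to E.
        E is a leaf — visit E.
      At V: no right child.
      Visit V.
    At K: go right to D.
      D is a leaf — visit D.
    Visit K.
  At Y: go right to H.
    At H: no left child.
    At H: go right to S.
      S is a leaf — visit S.
    Visit H.
  Visit Y.
Visit G.
Full post-order sequence: P, M, A, R, L, E, V, D, K, S, H, Y, G.

6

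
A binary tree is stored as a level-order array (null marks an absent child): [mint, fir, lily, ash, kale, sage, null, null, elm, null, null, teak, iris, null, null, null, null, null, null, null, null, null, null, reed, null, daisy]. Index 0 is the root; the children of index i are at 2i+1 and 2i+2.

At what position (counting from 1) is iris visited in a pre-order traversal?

10

Pre-order visits the node, then its left subtree, then its right subtree.
Visit mint.
At mint: go left to fir.
  Visit fir.
  At fir: go left to ash.
    Visit ash.
    At ash: no left child.
    At ash: go right to elm.
      elm is a leaf — visit elm.
  At fir: go right to kale.
    kale is a leaf — visit kale.
At mint: go right to lily.
  Visit lily.
  At lily: go left to sage.
    Visit sage.
    At sage: go left to teak.
      Visit teak.
      At teak: go left to reed.
        reed is a leaf — visit reed.
      At teak: no right child.
    At sage: go right to iris.
      Visit iris.
      At iris: go left to daisy.
        daisy is a leaf — visit daisy.
      At iris: no right child.
  At lily: no right child.
Full pre-order sequence: mint, fir, ash, elm, kale, lily, sage, teak, reed, iris, daisy.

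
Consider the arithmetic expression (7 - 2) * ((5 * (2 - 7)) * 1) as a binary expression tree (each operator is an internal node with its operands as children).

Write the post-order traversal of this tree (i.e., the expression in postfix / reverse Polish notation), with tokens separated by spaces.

Post-order on an expression tree gives postfix notation: for each operator, emit left operand, right operand, then the operator.

7 2 - 5 2 7 - * 1 * *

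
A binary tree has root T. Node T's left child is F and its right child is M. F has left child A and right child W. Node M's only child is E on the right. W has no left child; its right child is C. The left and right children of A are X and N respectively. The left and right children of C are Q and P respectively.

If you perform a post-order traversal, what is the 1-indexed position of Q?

4

Post-order visits the left subtree, then the right subtree, then the node.
At T: go left to F.
  At F: go left to A.
    At A: go left to X.
      X is a leaf — visit X.
    At A: go right to N.
      N is a leaf — visit N.
    Visit A.
  At F: go right to W.
    At W: no left child.
    At W: go right to C.
      At C: go left to Q.
        Q is a leaf — visit Q.
      At C: go right to P.
        P is a leaf — visit P.
      Visit C.
    Visit W.
  Visit F.
At T: go right to M.
  At M: no left child.
  At M: go right to E.
    E is a leaf — visit E.
  Visit M.
Visit T.
Full post-order sequence: X, N, A, Q, P, C, W, F, E, M, T.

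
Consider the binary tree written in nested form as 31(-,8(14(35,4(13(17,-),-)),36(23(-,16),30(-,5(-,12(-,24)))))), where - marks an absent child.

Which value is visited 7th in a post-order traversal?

Post-order visits the left subtree, then the right subtree, then the node.
At 31: no left child.
At 31: go right to 8.
  At 8: go left to 14.
    At 14: go left to 35.
      35 is a leaf — visit 35.
    At 14: go right to 4.
      At 4: go left to 13.
        At 13: go left to 17.
          17 is a leaf — visit 17.
        At 13: no right child.
        Visit 13.
      At 4: no right child.
      Visit 4.
    Visit 14.
  At 8: go right to 36.
    At 36: go left to 23.
      At 23: no left child.
      At 23: go right to 16.
        16 is a leaf — visit 16.
      Visit 23.
    At 36: go right to 30.
      At 30: no left child.
      At 30: go right to 5.
        At 5: no left child.
        At 5: go right to 12.
          At 12: no left child.
          At 12: go right to 24.
            24 is a leaf — visit 24.
          Visit 12.
        Visit 5.
      Visit 30.
    Visit 36.
  Visit 8.
Visit 31.
Full post-order sequence: 35, 17, 13, 4, 14, 16, 23, 24, 12, 5, 30, 36, 8, 31.

23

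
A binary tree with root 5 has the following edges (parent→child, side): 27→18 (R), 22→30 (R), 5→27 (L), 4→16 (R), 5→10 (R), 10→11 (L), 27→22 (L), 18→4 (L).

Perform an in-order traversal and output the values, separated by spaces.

In-order visits the left subtree, then the node, then the right subtree.
At 5: go left to 27.
  At 27: go left to 22.
    At 22: no left child.
    Visit 22.
    At 22: go right to 30.
      30 is a leaf — visit 30.
  Visit 27.
  At 27: go right to 18.
    At 18: go left to 4.
      At 4: no left child.
      Visit 4.
      At 4: go right to 16.
        16 is a leaf — visit 16.
    Visit 18.
    At 18: no right child.
Visit 5.
At 5: go right to 10.
  At 10: go left to 11.
    11 is a leaf — visit 11.
  Visit 10.
  At 10: no right child.

22 30 27 4 16 18 5 11 10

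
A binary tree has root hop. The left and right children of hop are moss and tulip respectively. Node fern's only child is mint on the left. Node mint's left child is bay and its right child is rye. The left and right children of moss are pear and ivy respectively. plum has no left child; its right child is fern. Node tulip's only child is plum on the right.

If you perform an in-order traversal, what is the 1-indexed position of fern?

10

In-order visits the left subtree, then the node, then the right subtree.
At hop: go left to moss.
  At moss: go left to pear.
    pear is a leaf — visit pear.
  Visit moss.
  At moss: go right to ivy.
    ivy is a leaf — visit ivy.
Visit hop.
At hop: go right to tulip.
  At tulip: no left child.
  Visit tulip.
  At tulip: go right to plum.
    At plum: no left child.
    Visit plum.
    At plum: go right to fern.
      At fern: go left to mint.
        At mint: go left to bay.
          bay is a leaf — visit bay.
        Visit mint.
        At mint: go right to rye.
          rye is a leaf — visit rye.
      Visit fern.
      At fern: no right child.
Full in-order sequence: pear, moss, ivy, hop, tulip, plum, bay, mint, rye, fern.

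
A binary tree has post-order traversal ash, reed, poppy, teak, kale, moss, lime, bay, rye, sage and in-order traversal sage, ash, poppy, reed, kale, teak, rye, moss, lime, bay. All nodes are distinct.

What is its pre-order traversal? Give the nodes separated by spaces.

The last element of post-order is the root; it splits in-order into left and right subtrees.
Root sage: left subtree has 0 nodes { }, right has 9 {ash, poppy, reed, kale, teak, rye, moss, lime, bay}.
  Root rye: left subtree has 5 nodes {ash, poppy, reed, kale, teak}, right has 3 {moss, lime, bay}.
    Root kale: left subtree has 3 nodes {ash, poppy, reed}, right has 1 {teak}.
      Root poppy: left subtree has 1 node {ash}, right has 1 {reed}.
    Root bay: left subtree has 2 nodes {moss, lime}, right has 0 { }.
      Root lime: left subtree has 1 node {moss}, right has 0 { }.

sage rye kale poppy ash reed teak bay lime moss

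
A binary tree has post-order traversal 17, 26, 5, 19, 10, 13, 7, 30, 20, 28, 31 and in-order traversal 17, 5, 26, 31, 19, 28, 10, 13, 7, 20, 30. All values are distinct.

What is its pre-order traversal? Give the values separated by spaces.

31 5 17 26 28 19 20 7 13 10 30

The last element of post-order is the root; it splits in-order into left and right subtrees.
Root 31: left subtree has 3 nodes {17, 5, 26}, right has 7 {19, 28, 10, 13, 7, 20, 30}.
  Root 5: left subtree has 1 node {17}, right has 1 {26}.
  Root 28: left subtree has 1 node {19}, right has 5 {10, 13, 7, 20, 30}.
    Root 20: left subtree has 3 nodes {10, 13, 7}, right has 1 {30}.
      Root 7: left subtree has 2 nodes {10, 13}, right has 0 { }.
        Root 13: left subtree has 1 node {10}, right has 0 { }.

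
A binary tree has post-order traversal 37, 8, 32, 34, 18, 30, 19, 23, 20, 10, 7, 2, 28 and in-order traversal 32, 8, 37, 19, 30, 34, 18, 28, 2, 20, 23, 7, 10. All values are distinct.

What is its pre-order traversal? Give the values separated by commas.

28, 19, 32, 8, 37, 30, 18, 34, 2, 7, 20, 23, 10

The last element of post-order is the root; it splits in-order into left and right subtrees.
Root 28: left subtree has 7 nodes {32, 8, 37, 19, 30, 34, 18}, right has 5 {2, 20, 23, 7, 10}.
  Root 19: left subtree has 3 nodes {32, 8, 37}, right has 3 {30, 34, 18}.
    Root 32: left subtree has 0 nodes { }, right has 2 {8, 37}.
      Root 8: left subtree has 0 nodes { }, right has 1 {37}.
    Root 30: left subtree has 0 nodes { }, right has 2 {34, 18}.
      Root 18: left subtree has 1 node {34}, right has 0 { }.
  Root 2: left subtree has 0 nodes { }, right has 4 {20, 23, 7, 10}.
    Root 7: left subtree has 2 nodes {20, 23}, right has 1 {10}.
      Root 20: left subtree has 0 nodes { }, right has 1 {23}.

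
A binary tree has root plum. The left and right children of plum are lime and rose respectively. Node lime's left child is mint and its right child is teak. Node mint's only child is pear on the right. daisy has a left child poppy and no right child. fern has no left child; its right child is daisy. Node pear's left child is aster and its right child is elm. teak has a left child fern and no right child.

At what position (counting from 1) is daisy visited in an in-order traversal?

8

In-order visits the left subtree, then the node, then the right subtree.
At plum: go left to lime.
  At lime: go left to mint.
    At mint: no left child.
    Visit mint.
    At mint: go right to pear.
      At pear: go left to aster.
        aster is a leaf — visit aster.
      Visit pear.
      At pear: go right to elm.
        elm is a leaf — visit elm.
  Visit lime.
  At lime: go right to teak.
    At teak: go left to fern.
      At fern: no left child.
      Visit fern.
      At fern: go right to daisy.
        At daisy: go left to poppy.
          poppy is a leaf — visit poppy.
        Visit daisy.
        At daisy: no right child.
    Visit teak.
    At teak: no right child.
Visit plum.
At plum: go right to rose.
  rose is a leaf — visit rose.
Full in-order sequence: mint, aster, pear, elm, lime, fern, poppy, daisy, teak, plum, rose.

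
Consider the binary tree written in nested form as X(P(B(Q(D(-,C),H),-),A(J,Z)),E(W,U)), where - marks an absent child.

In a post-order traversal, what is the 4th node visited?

Post-order visits the left subtree, then the right subtree, then the node.
At X: go left to P.
  At P: go left to B.
    At B: go left to Q.
      At Q: go left to D.
        At D: no left child.
        At D: go right to C.
          C is a leaf — visit C.
        Visit D.
      At Q: go right to H.
        H is a leaf — visit H.
      Visit Q.
    At B: no right child.
    Visit B.
  At P: go right to A.
    At A: go left to J.
      J is a leaf — visit J.
    At A: go right to Z.
      Z is a leaf — visit Z.
    Visit A.
  Visit P.
At X: go right to E.
  At E: go left to W.
    W is a leaf — visit W.
  At E: go right to U.
    U is a leaf — visit U.
  Visit E.
Visit X.
Full post-order sequence: C, D, H, Q, B, J, Z, A, P, W, U, E, X.

Q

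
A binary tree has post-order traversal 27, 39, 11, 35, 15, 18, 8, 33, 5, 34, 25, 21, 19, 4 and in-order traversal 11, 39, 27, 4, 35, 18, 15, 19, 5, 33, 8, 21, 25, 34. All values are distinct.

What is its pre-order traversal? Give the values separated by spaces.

The last element of post-order is the root; it splits in-order into left and right subtrees.
Root 4: left subtree has 3 nodes {11, 39, 27}, right has 10 {35, 18, 15, 19, 5, 33, 8, 21, 25, 34}.
  Root 11: left subtree has 0 nodes { }, right has 2 {39, 27}.
    Root 39: left subtree has 0 nodes { }, right has 1 {27}.
  Root 19: left subtree has 3 nodes {35, 18, 15}, right has 6 {5, 33, 8, 21, 25, 34}.
    Root 18: left subtree has 1 node {35}, right has 1 {15}.
    Root 21: left subtree has 3 nodes {5, 33, 8}, right has 2 {25, 34}.
      Root 5: left subtree has 0 nodes { }, right has 2 {33, 8}.
        Root 33: left subtree has 0 nodes { }, right has 1 {8}.
      Root 25: left subtree has 0 nodes { }, right has 1 {34}.

4 11 39 27 19 18 35 15 21 5 33 8 25 34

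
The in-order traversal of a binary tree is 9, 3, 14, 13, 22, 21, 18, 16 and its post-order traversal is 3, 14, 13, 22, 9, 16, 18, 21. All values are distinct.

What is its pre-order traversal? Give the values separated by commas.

21, 9, 22, 13, 14, 3, 18, 16

The last element of post-order is the root; it splits in-order into left and right subtrees.
Root 21: left subtree has 5 nodes {9, 3, 14, 13, 22}, right has 2 {18, 16}.
  Root 9: left subtree has 0 nodes { }, right has 4 {3, 14, 13, 22}.
    Root 22: left subtree has 3 nodes {3, 14, 13}, right has 0 { }.
      Root 13: left subtree has 2 nodes {3, 14}, right has 0 { }.
        Root 14: left subtree has 1 node {3}, right has 0 { }.
  Root 18: left subtree has 0 nodes { }, right has 1 {16}.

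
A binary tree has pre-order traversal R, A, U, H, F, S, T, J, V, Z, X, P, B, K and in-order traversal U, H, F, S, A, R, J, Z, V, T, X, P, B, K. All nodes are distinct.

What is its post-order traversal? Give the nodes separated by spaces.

S F H U A Z V J K B P X T R

The first element of pre-order is the root; it splits in-order into left and right subtrees.
Root R: left subtree has 5 nodes {U, H, F, S, A}, right has 8 {J, Z, V, T, X, P, B, K}.
  Root A: left subtree has 4 nodes {U, H, F, S}, right has 0 { }.
    Root U: left subtree has 0 nodes { }, right has 3 {H, F, S}.
      Root H: left subtree has 0 nodes { }, right has 2 {F, S}.
        Root F: left subtree has 0 nodes { }, right has 1 {S}.
  Root T: left subtree has 3 nodes {J, Z, V}, right has 4 {X, P, B, K}.
    Root J: left subtree has 0 nodes { }, right has 2 {Z, V}.
      Root V: left subtree has 1 node {Z}, right has 0 { }.
    Root X: left subtree has 0 nodes { }, right has 3 {P, B, K}.
      Root P: left subtree has 0 nodes { }, right has 2 {B, K}.
        Root B: left subtree has 0 nodes { }, right has 1 {K}.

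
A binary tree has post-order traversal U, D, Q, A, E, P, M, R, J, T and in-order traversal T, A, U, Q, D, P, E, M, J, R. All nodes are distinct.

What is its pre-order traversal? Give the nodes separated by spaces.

T J M P A Q U D E R

The last element of post-order is the root; it splits in-order into left and right subtrees.
Root T: left subtree has 0 nodes { }, right has 9 {A, U, Q, D, P, E, M, J, R}.
  Root J: left subtree has 7 nodes {A, U, Q, D, P, E, M}, right has 1 {R}.
    Root M: left subtree has 6 nodes {A, U, Q, D, P, E}, right has 0 { }.
      Root P: left subtree has 4 nodes {A, U, Q, D}, right has 1 {E}.
        Root A: left subtree has 0 nodes { }, right has 3 {U, Q, D}.
          Root Q: left subtree has 1 node {U}, right has 1 {D}.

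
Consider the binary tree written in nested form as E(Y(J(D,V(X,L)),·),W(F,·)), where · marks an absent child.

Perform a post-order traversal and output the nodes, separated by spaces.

D X L V J Y F W E

Post-order visits the left subtree, then the right subtree, then the node.
At E: go left to Y.
  At Y: go left to J.
    At J: go left to D.
      D is a leaf — visit D.
    At J: go right to V.
      At V: go left to X.
        X is a leaf — visit X.
      At V: go right to L.
        L is a leaf — visit L.
      Visit V.
    Visit J.
  At Y: no right child.
  Visit Y.
At E: go right to W.
  At W: go left to F.
    F is a leaf — visit F.
  At W: no right child.
  Visit W.
Visit E.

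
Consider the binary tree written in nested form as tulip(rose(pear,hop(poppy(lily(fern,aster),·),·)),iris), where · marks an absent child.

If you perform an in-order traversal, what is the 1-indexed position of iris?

In-order visits the left subtree, then the node, then the right subtree.
At tulip: go left to rose.
  At rose: go left to pear.
    pear is a leaf — visit pear.
  Visit rose.
  At rose: go right to hop.
    At hop: go left to poppy.
      At poppy: go left to lily.
        At lily: go left to fern.
          fern is a leaf — visit fern.
        Visit lily.
        At lily: go right to aster.
          aster is a leaf — visit aster.
      Visit poppy.
      At poppy: no right child.
    Visit hop.
    At hop: no right child.
Visit tulip.
At tulip: go right to iris.
  iris is a leaf — visit iris.
Full in-order sequence: pear, rose, fern, lily, aster, poppy, hop, tulip, iris.

9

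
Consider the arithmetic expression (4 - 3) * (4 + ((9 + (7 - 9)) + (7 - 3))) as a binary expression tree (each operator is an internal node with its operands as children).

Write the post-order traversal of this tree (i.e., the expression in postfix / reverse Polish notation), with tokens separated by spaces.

Post-order on an expression tree gives postfix notation: for each operator, emit left operand, right operand, then the operator.

4 3 - 4 9 7 9 - + 7 3 - + + *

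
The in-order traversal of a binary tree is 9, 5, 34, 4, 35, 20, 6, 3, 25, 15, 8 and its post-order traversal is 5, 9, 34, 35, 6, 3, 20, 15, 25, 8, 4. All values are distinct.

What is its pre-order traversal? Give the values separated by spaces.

4 34 9 5 8 25 20 35 3 6 15

The last element of post-order is the root; it splits in-order into left and right subtrees.
Root 4: left subtree has 3 nodes {9, 5, 34}, right has 7 {35, 20, 6, 3, 25, 15, 8}.
  Root 34: left subtree has 2 nodes {9, 5}, right has 0 { }.
    Root 9: left subtree has 0 nodes { }, right has 1 {5}.
  Root 8: left subtree has 6 nodes {35, 20, 6, 3, 25, 15}, right has 0 { }.
    Root 25: left subtree has 4 nodes {35, 20, 6, 3}, right has 1 {15}.
      Root 20: left subtree has 1 node {35}, right has 2 {6, 3}.
        Root 3: left subtree has 1 node {6}, right has 0 { }.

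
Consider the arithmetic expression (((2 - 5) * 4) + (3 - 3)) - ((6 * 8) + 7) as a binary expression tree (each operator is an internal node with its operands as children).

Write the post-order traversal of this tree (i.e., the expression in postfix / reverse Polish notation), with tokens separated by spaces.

2 5 - 4 * 3 3 - + 6 8 * 7 + -

Post-order on an expression tree gives postfix notation: for each operator, emit left operand, right operand, then the operator.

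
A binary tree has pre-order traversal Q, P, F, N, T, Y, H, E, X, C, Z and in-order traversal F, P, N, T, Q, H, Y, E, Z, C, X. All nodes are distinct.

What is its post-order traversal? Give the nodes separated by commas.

The first element of pre-order is the root; it splits in-order into left and right subtrees.
Root Q: left subtree has 4 nodes {F, P, N, T}, right has 6 {H, Y, E, Z, C, X}.
  Root P: left subtree has 1 node {F}, right has 2 {N, T}.
    Root N: left subtree has 0 nodes { }, right has 1 {T}.
  Root Y: left subtree has 1 node {H}, right has 4 {E, Z, C, X}.
    Root E: left subtree has 0 nodes { }, right has 3 {Z, C, X}.
      Root X: left subtree has 2 nodes {Z, C}, right has 0 { }.
        Root C: left subtree has 1 node {Z}, right has 0 { }.

F, T, N, P, H, Z, C, X, E, Y, Q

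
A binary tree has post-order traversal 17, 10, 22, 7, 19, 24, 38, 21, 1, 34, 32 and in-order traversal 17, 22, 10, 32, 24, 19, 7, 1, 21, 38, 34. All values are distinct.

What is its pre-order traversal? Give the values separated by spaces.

The last element of post-order is the root; it splits in-order into left and right subtrees.
Root 32: left subtree has 3 nodes {17, 22, 10}, right has 7 {24, 19, 7, 1, 21, 38, 34}.
  Root 22: left subtree has 1 node {17}, right has 1 {10}.
  Root 34: left subtree has 6 nodes {24, 19, 7, 1, 21, 38}, right has 0 { }.
    Root 1: left subtree has 3 nodes {24, 19, 7}, right has 2 {21, 38}.
      Root 24: left subtree has 0 nodes { }, right has 2 {19, 7}.
        Root 19: left subtree has 0 nodes { }, right has 1 {7}.
      Root 21: left subtree has 0 nodes { }, right has 1 {38}.

32 22 17 10 34 1 24 19 7 21 38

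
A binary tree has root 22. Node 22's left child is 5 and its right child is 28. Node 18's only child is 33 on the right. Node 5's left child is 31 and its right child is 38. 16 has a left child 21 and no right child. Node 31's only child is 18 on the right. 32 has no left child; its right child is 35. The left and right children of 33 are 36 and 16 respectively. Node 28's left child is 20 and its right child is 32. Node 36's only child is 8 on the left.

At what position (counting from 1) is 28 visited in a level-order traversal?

Level-order visits nodes level by level from the root, left to right within each level.
Level 0: 22
Level 1: 5, 28
Level 2: 31, 38, 20, 32
Level 3: 18, 35
Level 4: 33
Level 5: 36, 16
Level 6: 8, 21
Full level-order sequence: 22, 5, 28, 31, 38, 20, 32, 18, 35, 33, 36, 16, 8, 21.

3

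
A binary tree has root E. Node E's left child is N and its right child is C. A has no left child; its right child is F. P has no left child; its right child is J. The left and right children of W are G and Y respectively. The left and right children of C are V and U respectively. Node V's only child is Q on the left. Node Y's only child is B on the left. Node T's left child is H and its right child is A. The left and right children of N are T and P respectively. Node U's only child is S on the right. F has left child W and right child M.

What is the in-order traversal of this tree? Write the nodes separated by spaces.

H T A G W B Y F M N P J E Q V C U S

In-order visits the left subtree, then the node, then the right subtree.
At E: go left to N.
  At N: go left to T.
    At T: go left to H.
      H is a leaf — visit H.
    Visit T.
    At T: go right to A.
      At A: no left child.
      Visit A.
      At A: go right to F.
        At F: go left to W.
          At W: go left to G.
            G is a leaf — visit G.
          Visit W.
          At W: go right to Y.
            At Y: go left to B.
              B is a leaf — visit B.
            Visit Y.
            At Y: no right child.
        Visit F.
        At F: go right to M.
          M is a leaf — visit M.
  Visit N.
  At N: go right to P.
    At P: no left child.
    Visit P.
    At P: go right to J.
      J is a leaf — visit J.
Visit E.
At E: go right to C.
  At C: go left to V.
    At V: go left to Q.
      Q is a leaf — visit Q.
    Visit V.
    At V: no right child.
  Visit C.
  At C: go right to U.
    At U: no left child.
    Visit U.
    At U: go right to S.
      S is a leaf — visit S.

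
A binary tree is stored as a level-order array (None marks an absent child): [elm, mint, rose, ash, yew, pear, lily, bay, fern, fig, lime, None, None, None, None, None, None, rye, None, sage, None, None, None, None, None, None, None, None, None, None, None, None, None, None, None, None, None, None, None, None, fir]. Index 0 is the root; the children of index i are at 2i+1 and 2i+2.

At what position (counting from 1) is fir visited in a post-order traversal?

5

Post-order visits the left subtree, then the right subtree, then the node.
At elm: go left to mint.
  At mint: go left to ash.
    At ash: go left to bay.
      bay is a leaf — visit bay.
    At ash: go right to fern.
      At fern: go left to rye.
        rye is a leaf — visit rye.
      At fern: no right child.
      Visit fern.
    Visit ash.
  At mint: go right to yew.
    At yew: go left to fig.
      At fig: go left to sage.
        At sage: no left child.
        At sage: go right to fir.
          fir is a leaf — visit fir.
        Visit sage.
      At fig: no right child.
      Visit fig.
    At yew: go right to lime.
      lime is a leaf — visit lime.
    Visit yew.
  Visit mint.
At elm: go right to rose.
  At rose: go left to pear.
    pear is a leaf — visit pear.
  At rose: go right to lily.
    lily is a leaf — visit lily.
  Visit rose.
Visit elm.
Full post-order sequence: bay, rye, fern, ash, fir, sage, fig, lime, yew, mint, pear, lily, rose, elm.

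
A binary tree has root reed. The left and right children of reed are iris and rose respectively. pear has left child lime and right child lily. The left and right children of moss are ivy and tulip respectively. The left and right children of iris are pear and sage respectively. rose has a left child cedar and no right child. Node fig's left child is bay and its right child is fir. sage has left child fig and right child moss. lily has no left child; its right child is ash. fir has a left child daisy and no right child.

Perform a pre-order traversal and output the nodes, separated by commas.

Pre-order visits the node, then its left subtree, then its right subtree.
Visit reed.
At reed: go left to iris.
  Visit iris.
  At iris: go left to pear.
    Visit pear.
    At pear: go left to lime.
      lime is a leaf — visit lime.
    At pear: go right to lily.
      Visit lily.
      At lily: no left child.
      At lily: go right to ash.
        ash is a leaf — visit ash.
  At iris: go right to sage.
    Visit sage.
    At sage: go left to fig.
      Visit fig.
      At fig: go left to bay.
        bay is a leaf — visit bay.
      At fig: go right to fir.
        Visit fir.
        At fir: go left to daisy.
          daisy is a leaf — visit daisy.
        At fir: no right child.
    At sage: go right to moss.
      Visit moss.
      At moss: go left to ivy.
        ivy is a leaf — visit ivy.
      At moss: go right to tulip.
        tulip is a leaf — visit tulip.
At reed: go right to rose.
  Visit rose.
  At rose: go left to cedar.
    cedar is a leaf — visit cedar.
  At rose: no right child.

reed, iris, pear, lime, lily, ash, sage, fig, bay, fir, daisy, moss, ivy, tulip, rose, cedar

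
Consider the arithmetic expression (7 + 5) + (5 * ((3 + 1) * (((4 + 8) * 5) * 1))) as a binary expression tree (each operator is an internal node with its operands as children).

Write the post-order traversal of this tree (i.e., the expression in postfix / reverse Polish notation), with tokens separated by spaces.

Post-order on an expression tree gives postfix notation: for each operator, emit left operand, right operand, then the operator.

7 5 + 5 3 1 + 4 8 + 5 * 1 * * * +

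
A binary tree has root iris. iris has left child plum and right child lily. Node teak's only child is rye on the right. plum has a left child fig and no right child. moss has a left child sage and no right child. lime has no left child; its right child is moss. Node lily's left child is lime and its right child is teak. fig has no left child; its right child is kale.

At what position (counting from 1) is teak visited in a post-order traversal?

8

Post-order visits the left subtree, then the right subtree, then the node.
At iris: go left to plum.
  At plum: go left to fig.
    At fig: no left child.
    At fig: go right to kale.
      kale is a leaf — visit kale.
    Visit fig.
  At plum: no right child.
  Visit plum.
At iris: go right to lily.
  At lily: go left to lime.
    At lime: no left child.
    At lime: go right to moss.
      At moss: go left to sage.
        sage is a leaf — visit sage.
      At moss: no right child.
      Visit moss.
    Visit lime.
  At lily: go right to teak.
    At teak: no left child.
    At teak: go right to rye.
      rye is a leaf — visit rye.
    Visit teak.
  Visit lily.
Visit iris.
Full post-order sequence: kale, fig, plum, sage, moss, lime, rye, teak, lily, iris.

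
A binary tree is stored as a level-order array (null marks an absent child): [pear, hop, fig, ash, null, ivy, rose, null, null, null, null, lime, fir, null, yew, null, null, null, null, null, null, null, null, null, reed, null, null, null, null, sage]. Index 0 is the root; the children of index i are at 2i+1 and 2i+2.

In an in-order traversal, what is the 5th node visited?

reed

In-order visits the left subtree, then the node, then the right subtree.
At pear: go left to hop.
  At hop: go left to ash.
    ash is a leaf — visit ash.
  Visit hop.
  At hop: no right child.
Visit pear.
At pear: go right to fig.
  At fig: go left to ivy.
    At ivy: go left to lime.
      At lime: no left child.
      Visit lime.
      At lime: go right to reed.
        reed is a leaf — visit reed.
    Visit ivy.
    At ivy: go right to fir.
      fir is a leaf — visit fir.
  Visit fig.
  At fig: go right to rose.
    At rose: no left child.
    Visit rose.
    At rose: go right to yew.
      At yew: go left to sage.
        sage is a leaf — visit sage.
      Visit yew.
      At yew: no right child.
Full in-order sequence: ash, hop, pear, lime, reed, ivy, fir, fig, rose, sage, yew.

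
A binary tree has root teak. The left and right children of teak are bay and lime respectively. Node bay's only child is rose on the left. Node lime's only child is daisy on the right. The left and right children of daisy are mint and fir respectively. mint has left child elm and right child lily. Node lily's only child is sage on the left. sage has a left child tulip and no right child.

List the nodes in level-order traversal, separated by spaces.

teak bay lime rose daisy mint fir elm lily sage tulip

Level-order visits nodes level by level from the root, left to right within each level.
Level 0: teak
Level 1: bay, lime
Level 2: rose, daisy
Level 3: mint, fir
Level 4: elm, lily
Level 5: sage
Level 6: tulip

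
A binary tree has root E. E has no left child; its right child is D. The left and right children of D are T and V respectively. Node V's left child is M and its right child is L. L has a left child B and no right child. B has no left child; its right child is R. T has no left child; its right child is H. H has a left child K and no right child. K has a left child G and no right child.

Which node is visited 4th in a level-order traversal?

Level-order visits nodes level by level from the root, left to right within each level.
Level 0: E
Level 1: D
Level 2: T, V
Level 3: H, M, L
Level 4: K, B
Level 5: G, R
Full level-order sequence: E, D, T, V, H, M, L, K, B, G, R.

V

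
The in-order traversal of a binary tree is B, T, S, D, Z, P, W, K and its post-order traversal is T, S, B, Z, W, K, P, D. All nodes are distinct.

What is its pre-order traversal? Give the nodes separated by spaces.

D B S T P Z K W

The last element of post-order is the root; it splits in-order into left and right subtrees.
Root D: left subtree has 3 nodes {B, T, S}, right has 4 {Z, P, W, K}.
  Root B: left subtree has 0 nodes { }, right has 2 {T, S}.
    Root S: left subtree has 1 node {T}, right has 0 { }.
  Root P: left subtree has 1 node {Z}, right has 2 {W, K}.
    Root K: left subtree has 1 node {W}, right has 0 { }.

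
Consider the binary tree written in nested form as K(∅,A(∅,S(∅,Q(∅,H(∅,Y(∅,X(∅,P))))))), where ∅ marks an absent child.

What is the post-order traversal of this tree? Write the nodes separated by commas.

P, X, Y, H, Q, S, A, K

Post-order visits the left subtree, then the right subtree, then the node.
At K: no left child.
At K: go right to A.
  At A: no left child.
  At A: go right to S.
    At S: no left child.
    At S: go right to Q.
      At Q: no left child.
      At Q: go right to H.
        At H: no left child.
        At H: go right to Y.
          At Y: no left child.
          At Y: go right to X.
            At X: no left child.
            At X: go right to P.
              P is a leaf — visit P.
            Visit X.
          Visit Y.
        Visit H.
      Visit Q.
    Visit S.
  Visit A.
Visit K.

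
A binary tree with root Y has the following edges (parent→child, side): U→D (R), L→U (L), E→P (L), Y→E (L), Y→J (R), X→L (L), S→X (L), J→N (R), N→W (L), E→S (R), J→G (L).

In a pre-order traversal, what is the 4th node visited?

S

Pre-order visits the node, then its left subtree, then its right subtree.
Visit Y.
At Y: go left to E.
  Visit E.
  At E: go left to P.
    P is a leaf — visit P.
  At E: go right to S.
    Visit S.
    At S: go left to X.
      Visit X.
      At X: go left to L.
        Visit L.
        At L: go left to U.
          Visit U.
          At U: no left child.
          At U: go right to D.
            D is a leaf — visit D.
        At L: no right child.
      At X: no right child.
    At S: no right child.
At Y: go right to J.
  Visit J.
  At J: go left to G.
    G is a leaf — visit G.
  At J: go right to N.
    Visit N.
    At N: go left to W.
      W is a leaf — visit W.
    At N: no right child.
Full pre-order sequence: Y, E, P, S, X, L, U, D, J, G, N, W.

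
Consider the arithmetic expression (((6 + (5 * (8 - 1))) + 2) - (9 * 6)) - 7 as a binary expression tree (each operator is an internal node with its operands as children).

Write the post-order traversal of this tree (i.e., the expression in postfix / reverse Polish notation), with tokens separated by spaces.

6 5 8 1 - * + 2 + 9 6 * - 7 -

Post-order on an expression tree gives postfix notation: for each operator, emit left operand, right operand, then the operator.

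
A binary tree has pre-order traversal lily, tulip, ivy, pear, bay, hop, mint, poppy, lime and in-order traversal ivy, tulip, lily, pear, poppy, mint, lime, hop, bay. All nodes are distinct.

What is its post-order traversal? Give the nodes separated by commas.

ivy, tulip, poppy, lime, mint, hop, bay, pear, lily

The first element of pre-order is the root; it splits in-order into left and right subtrees.
Root lily: left subtree has 2 nodes {ivy, tulip}, right has 6 {pear, poppy, mint, lime, hop, bay}.
  Root tulip: left subtree has 1 node {ivy}, right has 0 { }.
  Root pear: left subtree has 0 nodes { }, right has 5 {poppy, mint, lime, hop, bay}.
    Root bay: left subtree has 4 nodes {poppy, mint, lime, hop}, right has 0 { }.
      Root hop: left subtree has 3 nodes {poppy, mint, lime}, right has 0 { }.
        Root mint: left subtree has 1 node {poppy}, right has 1 {lime}.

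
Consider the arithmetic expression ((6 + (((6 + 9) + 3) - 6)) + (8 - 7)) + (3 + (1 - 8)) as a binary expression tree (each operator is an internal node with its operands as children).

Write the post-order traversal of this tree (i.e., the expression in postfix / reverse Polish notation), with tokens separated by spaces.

6 6 9 + 3 + 6 - + 8 7 - + 3 1 8 - + +

Post-order on an expression tree gives postfix notation: for each operator, emit left operand, right operand, then the operator.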